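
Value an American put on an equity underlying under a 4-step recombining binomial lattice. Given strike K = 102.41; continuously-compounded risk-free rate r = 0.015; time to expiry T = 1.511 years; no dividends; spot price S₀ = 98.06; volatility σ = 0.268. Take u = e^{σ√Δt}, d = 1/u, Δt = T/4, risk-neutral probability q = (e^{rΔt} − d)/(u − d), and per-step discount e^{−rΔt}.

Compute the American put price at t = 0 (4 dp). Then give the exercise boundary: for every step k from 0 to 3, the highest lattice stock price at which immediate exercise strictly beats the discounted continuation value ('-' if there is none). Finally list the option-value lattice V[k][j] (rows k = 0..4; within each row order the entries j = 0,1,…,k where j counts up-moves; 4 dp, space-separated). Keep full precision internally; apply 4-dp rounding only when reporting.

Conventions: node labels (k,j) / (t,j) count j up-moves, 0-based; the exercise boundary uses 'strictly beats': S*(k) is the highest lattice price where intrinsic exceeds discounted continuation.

Δt=0.37775  u=1.17906  d=0.84813  q=0.47608  discount=0.99435
step 4 (expiry): payoffs max(K−S,0) = 51.6700 31.8724 4.3500 0.0000 0.0000
step 3: (k=3,j=0): S=59.8254, K−S=42.5846, hold=42.0060 ⇒ V=42.5846 exercise | (k=3,j=1): S=83.1680, K−S=19.2420, hold=18.6633 ⇒ V=19.2420 exercise | (k=3,j=2): S=115.6185, K−S=0.0000, hold=2.2662 ⇒ V=2.2662 continue | (k=3,j=3): S=160.7305, K−S=0.0000, hold=0.0000 ⇒ V=0.0000 continue  boundary S*=83.1680
step 2: (k=2,j=0): S=70.5376, K−S=31.8724, hold=31.2937 ⇒ V=31.8724 exercise | (k=2,j=1): S=98.0600, K−S=4.3500, hold=11.0970 ⇒ V=11.0970 continue | (k=2,j=2): S=136.3210, K−S=0.0000, hold=1.1806 ⇒ V=1.1806 continue  boundary S*=70.5376
step 1: (k=1,j=0): S=83.1680, K−S=19.2420, hold=21.8573 ⇒ V=21.8573 continue | (k=1,j=1): S=115.6185, K−S=0.0000, hold=6.3399 ⇒ V=6.3399 continue  boundary S*=-
step 0: (k=0,j=0): S=98.0600, K−S=4.3500, hold=14.3880 ⇒ V=14.3880 continue  boundary S*=-

price = 14.3880
boundary = - - 70.5376 83.1680
tree:
14.3880
21.8573 6.3399
31.8724 11.0970 1.1806
42.5846 19.2420 2.2662 0.0000
51.6700 31.8724 4.3500 0.0000 0.0000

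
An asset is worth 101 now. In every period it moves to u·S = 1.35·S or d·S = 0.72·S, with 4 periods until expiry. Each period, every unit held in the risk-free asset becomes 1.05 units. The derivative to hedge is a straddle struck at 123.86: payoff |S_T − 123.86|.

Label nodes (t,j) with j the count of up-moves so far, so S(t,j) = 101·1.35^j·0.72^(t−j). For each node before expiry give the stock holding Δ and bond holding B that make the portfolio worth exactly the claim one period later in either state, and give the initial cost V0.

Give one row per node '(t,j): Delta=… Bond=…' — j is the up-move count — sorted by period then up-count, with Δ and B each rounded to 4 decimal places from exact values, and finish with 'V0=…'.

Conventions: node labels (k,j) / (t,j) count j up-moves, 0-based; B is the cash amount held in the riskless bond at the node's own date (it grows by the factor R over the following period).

(0,0): Delta=0.1969 Bond=32.0272
(1,0): Delta=-0.4018 Bond=77.1669
(1,1): Delta=0.4872 Bond=-5.9517
(2,0): Delta=-1.0000 Bond=112.3447
(2,1): Delta=-0.1118 Bond=52.5530
(2,2): Delta=0.7776 Bond=-59.7058
(3,0): Delta=-1.0000 Bond=117.9619
(3,1): Delta=-1.0000 Bond=117.9619
(3,2): Delta=0.3188 Bond=-1.8933
(3,3): Delta=1.0000 Bond=-117.9619
V0=51.9127

No-arbitrage ⇒ martingale measure with p* = (R−d)/(u−d) = 0.5238.
Terminal payoffs: V(4,0)=96.7174, V(4,1)=72.9676, V(4,2)=28.4368, V(4,3)=55.0585, V(4,4)=211.6121
Node (3,0) S=37.6980: V=(p*·72.9676+(1−p*)·96.7174)/1.05=80.2639; Δ=(72.9676−96.7174)/(50.8924−27.1426)=-1.0000; B=V−Δ·S=117.9619
Node (3,1) S=70.6838: V=(p*·28.4368+(1−p*)·72.9676)/1.05=47.2781; Δ=(28.4368−72.9676)/(95.4232−50.8924)=-1.0000; B=V−Δ·S=117.9619
Node (3,2) S=132.5322: V=(p*·55.0585+(1−p*)·28.4368)/1.05=40.3633; Δ=(55.0585−28.4368)/(178.9185−95.4232)=0.3188; B=V−Δ·S=-1.8933
Node (3,3) S=248.4979: V=(p*·211.6121+(1−p*)·55.0585)/1.05=130.5360; Δ=(211.6121−55.0585)/(335.4721−178.9185)=1.0000; B=V−Δ·S=-117.9619
Node (2,0) S=52.3584: V=(p*·47.2781+(1−p*)·80.2639)/1.05=59.9863; Δ=(47.2781−80.2639)/(70.6838−37.6980)=-1.0000; B=V−Δ·S=112.3447
Node (2,1) S=98.1720: V=(p*·40.3633+(1−p*)·47.2781)/1.05=41.5772; Δ=(40.3633−47.2781)/(132.5322−70.6838)=-0.1118; B=V−Δ·S=52.5530
Node (2,2) S=184.0725: V=(p*·130.5360+(1−p*)·40.3633)/1.05=83.4253; Δ=(130.5360−40.3633)/(248.4979−132.5322)=0.7776; B=V−Δ·S=-59.7058
Node (1,0) S=72.7200: V=(p*·41.5772+(1−p*)·59.9863)/1.05=47.9461; Δ=(41.5772−59.9863)/(98.1720−52.3584)=-0.4018; B=V−Δ·S=77.1669
Node (1,1) S=136.3500: V=(p*·83.4253+(1−p*)·41.5772)/1.05=60.4740; Δ=(83.4253−41.5772)/(184.0725−98.1720)=0.4872; B=V−Δ·S=-5.9517
Node (0,0) S=101.0000: V=(p*·60.4740+(1−p*)·47.9461)/1.05=51.9127; Δ=(60.4740−47.9461)/(136.3500−72.7200)=0.1969; B=V−Δ·S=32.0272
Check: Δ(0,0)·S0 + B(0,0) = 51.9127 = V0.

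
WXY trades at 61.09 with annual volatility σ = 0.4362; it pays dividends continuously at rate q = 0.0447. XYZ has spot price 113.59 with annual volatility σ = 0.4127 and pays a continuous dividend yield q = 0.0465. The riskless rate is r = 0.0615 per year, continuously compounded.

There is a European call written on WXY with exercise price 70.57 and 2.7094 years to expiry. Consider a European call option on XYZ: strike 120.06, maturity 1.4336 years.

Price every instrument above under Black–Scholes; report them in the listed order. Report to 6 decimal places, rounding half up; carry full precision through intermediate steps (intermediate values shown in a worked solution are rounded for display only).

price(WXY call K=70.57) = 13.299292
price(XYZ call K=120.06) = 19.311445

[WXY call K=70.57]
σ√T = 0.4362·√2.7094 = 0.717996
d₁ = (ln(S/K) + (r−q+σ²/2)T) / (σ√T) = (ln(61.09/70.57) + (0.0615−0.0447+0.4362²/2)·2.7094) / 0.717996 = (-0.144257 + 0.303277) / 0.717996 = 0.221478
d₂ = d₁ − σ√T = 0.221478 − 0.717996 = -0.496518
e^{−rT} = 0.846514
e^{−qT} = 0.885936
N(d₁) = 0.587640,  N(d₂) = 0.309764
price = S·e^{−qT}·N(d₁) − K·e^{−rT}·N(d₂) = 31.804156 − 18.504864 = 13.299292
[XYZ call K=120.06]
σ√T = 0.4127·√1.4336 = 0.494138
d₁ = (ln(S/K) + (r−q+σ²/2)T) / (σ√T) = (ln(113.59/120.06) + (0.0615−0.0465+0.4127²/2)·1.4336) / 0.494138 = (-0.055396 + 0.143590) / 0.494138 = 0.178481
d₂ = d₁ − σ√T = 0.178481 − 0.494138 = -0.315658
e^{−rT} = 0.915609
e^{−qT} = 0.935511
N(d₁) = 0.570827,  N(d₂) = 0.376131
price = S·e^{−qT}·N(d₁) − K·e^{−rT}·N(d₂) = 60.658785 − 41.347339 = 19.311445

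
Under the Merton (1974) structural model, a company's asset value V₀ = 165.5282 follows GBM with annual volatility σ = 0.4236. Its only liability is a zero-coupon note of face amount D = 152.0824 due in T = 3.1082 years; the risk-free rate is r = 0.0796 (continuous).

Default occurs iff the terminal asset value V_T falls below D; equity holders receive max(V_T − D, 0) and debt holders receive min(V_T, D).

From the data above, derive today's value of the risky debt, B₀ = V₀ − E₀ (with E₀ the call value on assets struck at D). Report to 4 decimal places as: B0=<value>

B0=96.9552

Apply the equity-as-call identities (strike 152.0824, horizon 3.1082 years):
d₁ = [ln(V₀/D) + (r + σ²/2)T] / (σ√T)
   = [ln(165.5282/152.0824) + (0.0796 + 0.5·0.4236²)·3.1082] / (0.4236·√3.1082)
   = [0.084719 + 0.526276] / 0.746811 = 0.818139
d₂ = d₁ − σ√T = 0.818139 − 0.746811 = 0.071328
N(d₁) = 0.793361,  N(d₂) = 0.528432,  e^(−rT) = 0.780818
E₀ = V₀·N(d₁) − D·e^(−rT)·N(d₂)
   = 165.5282·0.793361 − 152.0824·0.780818·0.528432 = 68.573023
B₀ = V₀ − E₀ = 165.5282 − 68.573023 = 96.955177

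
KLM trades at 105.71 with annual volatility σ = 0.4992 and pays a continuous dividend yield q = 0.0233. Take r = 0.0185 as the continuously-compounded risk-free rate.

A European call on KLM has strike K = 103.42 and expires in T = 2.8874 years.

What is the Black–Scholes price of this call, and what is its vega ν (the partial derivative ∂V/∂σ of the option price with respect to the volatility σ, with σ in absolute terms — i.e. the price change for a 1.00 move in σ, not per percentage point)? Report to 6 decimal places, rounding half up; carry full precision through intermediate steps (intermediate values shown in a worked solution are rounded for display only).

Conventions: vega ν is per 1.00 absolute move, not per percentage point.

price = 32.736295
ν = 60.986607

σ√T = 0.4992·√2.8874 = 0.848258
d₁ = (ln(S/K) + (r−q+σ²/2)T) / (σ√T) = (ln(105.71/103.42) + (0.0185−0.0233+0.4992²/2)·2.8874) / 0.848258 = (0.021901 + 0.345911) / 0.848258 = 0.433609
d₂ = d₁ − σ√T = 0.433609 − 0.848258 = -0.414649
e^{−rT} = 0.947985
e^{−qT} = 0.934937
N(d₁) = 0.667714,  N(d₂) = 0.339199
Call price V = S·e^{−qT}·N(d₁) − K·e^{−rT}·N(d₂) = 65.991607 − 33.255311 = 32.736295
φ(d₁) = (1/√(2π))·e^{−d₁²/2} = 0.363147
ν = S·e^{−qT}·φ(d₁)·√T = 60.986607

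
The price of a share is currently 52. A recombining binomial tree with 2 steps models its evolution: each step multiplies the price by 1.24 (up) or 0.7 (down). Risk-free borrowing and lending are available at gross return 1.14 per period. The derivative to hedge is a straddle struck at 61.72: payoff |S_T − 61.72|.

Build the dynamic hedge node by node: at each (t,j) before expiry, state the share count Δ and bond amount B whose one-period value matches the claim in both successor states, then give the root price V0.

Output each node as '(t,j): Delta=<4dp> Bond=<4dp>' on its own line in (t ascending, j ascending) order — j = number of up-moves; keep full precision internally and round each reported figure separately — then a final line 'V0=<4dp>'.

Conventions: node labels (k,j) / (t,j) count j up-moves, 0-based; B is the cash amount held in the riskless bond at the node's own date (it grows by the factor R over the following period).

Arbitrage-free pricing uses the up-move probability p* = (R−d)/(u−d) = 0.8148, discounting each step at R = 1.14.
At maturity the claim pays: V(2,0)=36.2400, V(2,1)=16.5840, V(2,2)=18.2352
  t=1,j=0: stock 36.4000 → up 45.1360 (V=16.5840), down 25.4800 (V=36.2400). Price 17.7404; hedge Δ=-1.0000, bond B=54.1404.
  t=1,j=1: stock 64.4800 → up 79.9552 (V=18.2352), down 45.1360 (V=16.5840). Price 15.7276; hedge Δ=0.0474, bond B=12.6698.
  t=0,j=0: stock 52.0000 → up 64.4800 (V=15.7276), down 36.4000 (V=17.7404). Price 14.1231; hedge Δ=-0.0717, bond B=17.8505.
As a check, the time-0 holding Δ(0,0)·S0 + B(0,0) comes to 14.1231 — exactly V0.

(0,0): Delta=-0.0717 Bond=17.8505
(1,0): Delta=-1.0000 Bond=54.1404
(1,1): Delta=0.0474 Bond=12.6698
V0=14.1231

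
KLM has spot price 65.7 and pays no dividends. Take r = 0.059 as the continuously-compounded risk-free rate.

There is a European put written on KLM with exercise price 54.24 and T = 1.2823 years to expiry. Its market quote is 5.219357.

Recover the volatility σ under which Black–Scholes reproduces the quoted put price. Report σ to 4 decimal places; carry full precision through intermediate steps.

At σ = 0.4380 the Black–Scholes value reproduces the quote:
σ√T = 0.438·√1.2823 = 0.495985
d₁ = (ln(S/K) + (r+σ²/2)T) / (σ√T) = (ln(65.7/54.24) + (0.059+0.438²/2)·1.2823) / 0.495985 = (0.191680 + 0.198656) / 0.495985 = 0.786992
d₂ = d₁ − σ√T = 0.786992 − 0.495985 = 0.291007
e^{−rT} = 0.927135
N(−d₁) = 0.215643,  N(−d₂) = 0.385523
V = K·e^{−rT}·N(−d₂) − S·N(−d₁) = 19.387113 − 14.167756 = 5.219357 (the observed quote) — the price is monotone increasing in volatility, hence this σ is the only solution

sigma = 0.4380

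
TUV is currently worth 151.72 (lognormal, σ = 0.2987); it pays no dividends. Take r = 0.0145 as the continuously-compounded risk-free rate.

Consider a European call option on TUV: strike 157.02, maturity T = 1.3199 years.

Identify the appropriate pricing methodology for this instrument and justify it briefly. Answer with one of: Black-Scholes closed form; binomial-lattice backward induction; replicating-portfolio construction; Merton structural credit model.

Key observation: a European claim on TUV (strike 157.02) — a lognormal (GBM) underlying with constant rate and volatility — has an exact closed-form value; no lattice or capital structure is involved.

framework: Black-Scholes closed form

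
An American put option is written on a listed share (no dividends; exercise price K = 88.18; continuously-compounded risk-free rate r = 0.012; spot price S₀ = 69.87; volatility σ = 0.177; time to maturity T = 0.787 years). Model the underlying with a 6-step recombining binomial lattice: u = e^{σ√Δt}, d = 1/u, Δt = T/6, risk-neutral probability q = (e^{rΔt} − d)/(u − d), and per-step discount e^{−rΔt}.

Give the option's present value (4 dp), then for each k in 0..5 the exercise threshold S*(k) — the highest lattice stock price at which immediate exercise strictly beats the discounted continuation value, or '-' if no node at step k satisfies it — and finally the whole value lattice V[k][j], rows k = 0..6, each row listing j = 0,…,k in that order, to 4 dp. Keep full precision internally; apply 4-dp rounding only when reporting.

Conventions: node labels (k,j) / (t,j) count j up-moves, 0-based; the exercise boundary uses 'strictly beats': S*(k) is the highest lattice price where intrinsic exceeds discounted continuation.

price = 18.3334
boundary = - 65.5316 69.8700 65.5316 69.8700 74.4956
tree:
18.3334
22.6484 14.0115
26.7174 18.3100 9.6926
30.5338 22.6484 13.6999 5.6556
34.1132 26.7174 18.3100 9.0637 2.2140
37.4703 30.5338 22.6484 13.6844 4.4021 0.0000
40.6190 34.1132 26.7174 18.3100 8.7525 0.0000 0.0000

Δt=0.13117  u=1.06620  d=0.93791  q=0.49626  discount=0.99843
step 6 (expiry): payoffs max(K−S,0) = 40.6190 34.1132 26.7174 18.3100 8.7525 0.0000 0.0000
step 5: (k=5,j=0): S=50.7097, K−S=37.4703, hold=37.3317 ⇒ V=37.4703 exercise | (k=5,j=1): S=57.6462, K−S=30.5338, hold=30.3951 ⇒ V=30.5338 exercise | (k=5,j=2): S=65.5316, K−S=22.6484, hold=22.5097 ⇒ V=22.6484 exercise | (k=5,j=3): S=74.4956, K−S=13.6844, hold=13.5457 ⇒ V=13.6844 exercise | (k=5,j=4): S=84.6858, K−S=3.4942, hold=4.4021 ⇒ V=4.4021 continue | (k=5,j=5): S=96.2700, K−S=0.0000, hold=0.0000 ⇒ V=0.0000 continue  boundary S*=74.4956
step 4: (k=4,j=0): S=54.0668, K−S=34.1132, hold=33.9745 ⇒ V=34.1132 exercise | (k=4,j=1): S=61.4626, K−S=26.7174, hold=26.5787 ⇒ V=26.7174 exercise | (k=4,j=2): S=69.8700, K−S=18.3100, hold=18.1713 ⇒ V=18.3100 exercise | (k=4,j=3): S=79.4275, K−S=8.7525, hold=9.0637 ⇒ V=9.0637 continue | (k=4,j=4): S=90.2923, K−S=0.0000, hold=2.2140 ⇒ V=2.2140 continue  boundary S*=69.8700
step 3: (k=3,j=0): S=57.6462, K−S=30.5338, hold=30.3951 ⇒ V=30.5338 exercise | (k=3,j=1): S=65.5316, K−S=22.6484, hold=22.5097 ⇒ V=22.6484 exercise | (k=3,j=2): S=74.4956, K−S=13.6844, hold=13.6999 ⇒ V=13.6999 continue | (k=3,j=3): S=84.6858, K−S=3.4942, hold=5.6556 ⇒ V=5.6556 continue  boundary S*=65.5316
step 2: (k=2,j=0): S=61.4626, K−S=26.7174, hold=26.5787 ⇒ V=26.7174 exercise | (k=2,j=1): S=69.8700, K−S=18.3100, hold=18.1790 ⇒ V=18.3100 exercise | (k=2,j=2): S=79.4275, K−S=8.7525, hold=9.6926 ⇒ V=9.6926 continue  boundary S*=69.8700
step 1: (k=1,j=0): S=65.5316, K−S=22.6484, hold=22.5097 ⇒ V=22.6484 exercise | (k=1,j=1): S=74.4956, K−S=13.6844, hold=14.0115 ⇒ V=14.0115 continue  boundary S*=65.5316
step 0: (k=0,j=0): S=69.8700, K−S=18.3100, hold=18.3334 ⇒ V=18.3334 continue  boundary S*=-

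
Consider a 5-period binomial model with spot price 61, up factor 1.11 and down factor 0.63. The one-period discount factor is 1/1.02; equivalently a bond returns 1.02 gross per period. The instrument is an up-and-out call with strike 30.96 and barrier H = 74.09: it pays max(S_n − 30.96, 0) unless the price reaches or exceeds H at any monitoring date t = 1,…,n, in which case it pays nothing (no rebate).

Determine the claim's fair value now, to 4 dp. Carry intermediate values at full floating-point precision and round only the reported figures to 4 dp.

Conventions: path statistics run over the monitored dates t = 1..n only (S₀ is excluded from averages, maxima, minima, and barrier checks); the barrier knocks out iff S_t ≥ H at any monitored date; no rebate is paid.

price = 4.3100

Under the martingale measure an up-move has probability p* = 0.8125; value the claim as the probability-weighted average of per-path payoffs, discounted 5 periods at R = 1.02.
Enumerate all 2^5 = 32 price paths (U = up ×1.11, D = down ×0.63); each path with k up-moves has probability p*^k·(1−p*)^(5−k).
DDDDD: M=38.4300, payoff=0.0000, prob=0.000232
UDDDD: M=67.7100, payoff=0.0000, prob=0.001004
DUDDD: M=42.6573, payoff=0.0000, prob=0.001004
UUDDD: M=75.1581, payoff=0.0000, prob=0.004352
DDUDD: M=38.4300, payoff=0.0000, prob=0.001004
UDUDD: M=67.7100, payoff=0.0000, prob=0.004352
DUUDD: M=47.3496, payoff=0.0000, prob=0.004352
UUUDD: M=83.4255, payoff=0.0000, prob=0.018857
DDDUD: M=38.4300, payoff=0.0000, prob=0.001004
UDDUD: M=67.7100, payoff=0.0000, prob=0.004352
DUDUD: M=42.6573, payoff=0.0000, prob=0.004352
UUDUD: M=75.1581, payoff=0.0000, prob=0.018857
DDUUD: M=38.4300, payoff=0.0000, prob=0.004352
UDUUD: M=67.7100, payoff=2.1516, prob=0.018857
DUUUD: M=52.5581, payoff=2.1516, prob=0.018857
UUUUD: M=92.6023, payoff=0.0000, prob=0.081714
DDDDU: M=38.4300, payoff=0.0000, prob=0.001004
UDDDU: M=67.7100, payoff=0.0000, prob=0.004352
DUDDU: M=42.6573, payoff=0.0000, prob=0.004352
UUDDU: M=75.1581, payoff=0.0000, prob=0.018857
DDUDU: M=38.4300, payoff=0.0000, prob=0.004352
UDUDU: M=67.7100, payoff=2.1516, prob=0.018857
DUUDU: M=47.3496, payoff=2.1516, prob=0.018857
UUUDU: M=83.4255, payoff=0.0000, prob=0.081714
DDDUU: M=38.4300, payoff=0.0000, prob=0.004352
UDDUU: M=67.7100, payoff=2.1516, prob=0.018857
DUDUU: M=42.6573, payoff=2.1516, prob=0.018857
UUDUU: M=75.1581, payoff=0.0000, prob=0.081714
DDUUU: M=38.4300, payoff=2.1516, prob=0.018857
UDUUU: M=67.7100, payoff=27.3794, prob=0.081714
DUUUU: M=58.3394, payoff=27.3794, prob=0.081714
UUUUU: M=102.7885, payoff=0.0000, prob=0.354093
Price = Σ prob·payoff / R^5 = 4.758556 / 1.104081 = 4.3100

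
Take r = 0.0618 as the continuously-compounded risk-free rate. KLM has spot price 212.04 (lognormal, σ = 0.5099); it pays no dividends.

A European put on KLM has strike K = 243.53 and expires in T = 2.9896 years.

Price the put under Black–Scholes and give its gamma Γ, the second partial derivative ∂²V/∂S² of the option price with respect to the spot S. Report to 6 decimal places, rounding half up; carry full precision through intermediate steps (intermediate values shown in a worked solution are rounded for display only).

price = 65.894204
Γ = 0.001890

σ√T = 0.5099·√2.9896 = 0.881641
d₁ = (ln(S/K) + (r+σ²/2)T) / (σ√T) = (ln(212.04/243.53) + (0.0618+0.5099²/2)·2.9896) / 0.881641 = (-0.138465 + 0.573402) / 0.881641 = 0.493327
d₂ = d₁ − σ√T = 0.493327 − 0.881641 = -0.388314
e^{−rT} = 0.831306
N(−d₁) = 0.310891,  N(−d₂) = 0.651108
Put price V = K·e^{−rT}·N(−d₂) − S·N(−d₁) = 131.815482 − 65.921279 = 65.894204
φ(d₁) = (1/√(2π))·e^{−d₁²/2} = 0.353234
Γ = φ(d₁) / (S·σ·√T) = 0.001890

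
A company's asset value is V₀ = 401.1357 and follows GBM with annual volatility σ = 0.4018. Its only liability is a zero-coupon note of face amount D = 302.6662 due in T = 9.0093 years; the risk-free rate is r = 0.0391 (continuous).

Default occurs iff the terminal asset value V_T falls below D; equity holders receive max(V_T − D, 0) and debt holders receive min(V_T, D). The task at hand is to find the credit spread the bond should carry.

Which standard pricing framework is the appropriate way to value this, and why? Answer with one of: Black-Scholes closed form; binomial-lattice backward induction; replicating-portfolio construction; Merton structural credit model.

Key observation: a levered firm with one bullet debt due at 9.0093 years is the canonical structural-credit setup: equity is a call on the firm's assets struck at the face value.

framework: Merton structural credit model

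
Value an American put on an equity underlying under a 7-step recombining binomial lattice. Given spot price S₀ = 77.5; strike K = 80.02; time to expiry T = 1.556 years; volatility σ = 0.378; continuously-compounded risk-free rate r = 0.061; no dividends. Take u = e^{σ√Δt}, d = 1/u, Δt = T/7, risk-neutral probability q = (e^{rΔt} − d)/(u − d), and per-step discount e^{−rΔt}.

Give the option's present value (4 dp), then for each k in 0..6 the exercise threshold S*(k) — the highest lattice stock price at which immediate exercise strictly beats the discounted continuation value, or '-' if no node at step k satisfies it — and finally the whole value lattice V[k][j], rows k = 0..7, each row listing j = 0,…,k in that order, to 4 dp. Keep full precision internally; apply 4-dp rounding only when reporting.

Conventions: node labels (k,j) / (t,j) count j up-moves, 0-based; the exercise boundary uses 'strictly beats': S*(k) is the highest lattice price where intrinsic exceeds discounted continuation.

price = 13.0325
boundary = - - - 45.4053 54.2631 45.4053 54.2631
tree:
13.0325
18.7101 7.5695
25.9554 11.7962 3.4436
34.6147 17.7916 5.9730 0.9445
42.0266 25.7569 10.1139 1.8909 0.0000
48.2286 34.6147 16.5567 3.7854 0.0000 0.0000
53.4182 42.0266 25.7569 7.5782 0.0000 0.0000 0.0000
57.7606 48.2286 34.6147 15.1710 0.0000 0.0000 0.0000 0.0000

params: Δt=0.22229 u=1.19508 d=0.83676 q=0.49366 e^(-rΔt)=0.98653
t_7 payoffs: 57.7606 48.2286 34.6147 15.1710 0.0000 0.0000 0.0000 0.0000
t_6: node(6,0) S=26.6018 payoff=53.4182 vs cont=52.3405 → 53.4182 [stop]  node(6,1) S=37.9934 payoff=42.0266 vs cont=40.9489 → 42.0266 [stop]  node(6,2) S=54.2631 payoff=25.7569 vs cont=24.6792 → 25.7569 [stop]  node(6,3) S=77.5000 payoff=2.5200 vs cont=7.5782 → 7.5782 [wait]  node(6,4) S=110.6875 payoff=0.0000 vs cont=0.0000 → 0.0000 [wait]  node(6,5) S=158.0867 payoff=0.0000 vs cont=0.0000 → 0.0000 [wait]  node(6,6) S=225.7834 payoff=0.0000 vs cont=0.0000 → 0.0000 [wait]  ⇒ S*(6)=54.2631
t_5: node(5,0) S=31.7914 payoff=48.2286 vs cont=47.1509 → 48.2286 [stop]  node(5,1) S=45.4053 payoff=34.6147 vs cont=33.5370 → 34.6147 [stop]  node(5,2) S=64.8490 payoff=15.1710 vs cont=16.5567 → 16.5567 [wait]  node(5,3) S=92.6190 payoff=0.0000 vs cont=3.7854 → 3.7854 [wait]  node(5,4) S=132.2808 payoff=0.0000 vs cont=0.0000 → 0.0000 [wait]  node(5,5) S=188.9268 payoff=0.0000 vs cont=0.0000 → 0.0000 [wait]  ⇒ S*(5)=45.4053
t_4: node(4,0) S=37.9934 payoff=42.0266 vs cont=40.9489 → 42.0266 [stop]  node(4,1) S=54.2631 payoff=25.7569 vs cont=25.3540 → 25.7569 [stop]  node(4,2) S=77.5000 payoff=2.5200 vs cont=10.1139 → 10.1139 [wait]  node(4,3) S=110.6875 payoff=0.0000 vs cont=1.8909 → 1.8909 [wait]  node(4,4) S=158.0867 payoff=0.0000 vs cont=0.0000 → 0.0000 [wait]  ⇒ S*(4)=54.2631
t_3: node(3,0) S=45.4053 payoff=34.6147 vs cont=33.5370 → 34.6147 [stop]  node(3,1) S=64.8490 payoff=15.1710 vs cont=17.7916 → 17.7916 [wait]  node(3,2) S=92.6190 payoff=0.0000 vs cont=5.9730 → 5.9730 [wait]  node(3,3) S=132.2808 payoff=0.0000 vs cont=0.9445 → 0.9445 [wait]  ⇒ S*(3)=45.4053
t_2: node(2,0) S=54.2631 payoff=25.7569 vs cont=25.9554 → 25.9554 [wait]  node(2,1) S=77.5000 payoff=2.5200 vs cont=11.7962 → 11.7962 [wait]  node(2,2) S=110.6875 payoff=0.0000 vs cont=3.4436 → 3.4436 [wait]  ⇒ S*(2)=-
t_1: node(1,0) S=64.8490 payoff=15.1710 vs cont=18.7101 → 18.7101 [wait]  node(1,1) S=92.6190 payoff=0.0000 vs cont=7.5695 → 7.5695 [wait]  ⇒ S*(1)=-
t_0: node(0,0) S=77.5000 payoff=2.5200 vs cont=13.0325 → 13.0325 [wait]  ⇒ S*(0)=-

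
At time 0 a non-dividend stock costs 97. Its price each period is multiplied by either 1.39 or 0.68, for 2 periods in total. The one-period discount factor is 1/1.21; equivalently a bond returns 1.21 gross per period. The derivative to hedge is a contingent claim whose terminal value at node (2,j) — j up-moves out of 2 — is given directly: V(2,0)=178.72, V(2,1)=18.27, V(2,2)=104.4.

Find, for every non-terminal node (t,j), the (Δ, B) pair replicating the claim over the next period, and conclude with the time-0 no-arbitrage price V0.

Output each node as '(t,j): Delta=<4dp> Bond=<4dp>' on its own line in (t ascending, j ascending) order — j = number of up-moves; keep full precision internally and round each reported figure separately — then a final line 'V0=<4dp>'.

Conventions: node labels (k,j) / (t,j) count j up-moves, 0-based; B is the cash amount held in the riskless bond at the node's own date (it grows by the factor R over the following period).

(0,0): Delta=0.2834 Bond=24.8129
(1,0): Delta=-3.4261 Bond=274.7028
(1,1): Delta=0.8997 Bond=-53.0750
V0=52.3030

No-arbitrage ⇒ martingale measure with p* = (R−d)/(u−d) = 0.7465.
At maturity the claim pays: V(2,0)=178.7200, V(2,1)=18.2700, V(2,2)=104.4000
Node (1,0) S=65.9600: V=(p*·18.2700+(1−p*)·178.7200)/1.21=48.7169; Δ=(18.2700−178.7200)/(91.6844−44.8528)=-3.4261; B=V−Δ·S=274.7028
Node (1,1) S=134.8300: V=(p*·104.4000+(1−p*)·18.2700)/1.21=68.2349; Δ=(104.4000−18.2700)/(187.4137−91.6844)=0.8997; B=V−Δ·S=-53.0750
Node (0,0) S=97.0000: V=(p*·68.2349+(1−p*)·48.7169)/1.21=52.3030; Δ=(68.2349−48.7169)/(134.8300−65.9600)=0.2834; B=V−Δ·S=24.8129
As a check, the time-0 holding Δ(0,0)·S0 + B(0,0) comes to 52.3030 — exactly V0.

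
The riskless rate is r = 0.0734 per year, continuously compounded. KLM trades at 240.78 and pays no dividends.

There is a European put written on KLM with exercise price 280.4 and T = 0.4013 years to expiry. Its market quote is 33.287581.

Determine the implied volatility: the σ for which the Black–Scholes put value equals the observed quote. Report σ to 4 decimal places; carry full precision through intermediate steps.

sigma = 0.1719

At σ = 0.1719 the Black–Scholes value reproduces the quote:
σ√T = 0.1719·√0.4013 = 0.108896
d₁ = (ln(S/K) + (r+σ²/2)T) / (σ√T) = (ln(240.78/280.4) + (0.0734+0.1719²/2)·0.4013) / 0.108896 = (-0.152334 + 0.035385) / 0.108896 = -1.073954
d₂ = d₁ − σ√T = -1.073954 − 0.108896 = -1.182850
e^{−rT} = 0.970974
N(−d₁) = 0.858578,  N(−d₂) = 0.881566
V = K·e^{−rT}·N(−d₂) − S·N(−d₁) = 240.016103 − 206.728522 = 33.287581 (the quoted price), and the Black–Scholes price is strictly increasing in σ, so σ is unique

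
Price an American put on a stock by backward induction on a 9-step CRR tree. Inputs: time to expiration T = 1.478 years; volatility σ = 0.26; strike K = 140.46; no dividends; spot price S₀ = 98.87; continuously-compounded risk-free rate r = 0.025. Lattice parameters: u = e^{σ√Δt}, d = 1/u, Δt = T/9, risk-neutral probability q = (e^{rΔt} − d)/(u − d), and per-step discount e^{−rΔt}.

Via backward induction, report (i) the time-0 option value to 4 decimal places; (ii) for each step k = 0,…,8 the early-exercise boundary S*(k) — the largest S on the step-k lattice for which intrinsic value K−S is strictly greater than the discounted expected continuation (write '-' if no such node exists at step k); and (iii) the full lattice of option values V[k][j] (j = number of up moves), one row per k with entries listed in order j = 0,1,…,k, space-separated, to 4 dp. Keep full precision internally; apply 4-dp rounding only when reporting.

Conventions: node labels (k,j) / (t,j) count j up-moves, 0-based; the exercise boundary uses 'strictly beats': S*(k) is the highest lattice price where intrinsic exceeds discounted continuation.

Δt=0.16422  u=1.11111  d=0.90000  q=0.49317  discount=0.99590
step 9 (expiry): payoffs max(K−S,0) = 102.1567 93.1717 82.0791 68.3844 51.4772 30.6041 4.8347 0.0000 0.0000 0.0000
step 8: (k=8,j=0): S=42.5593, K−S=97.9007, hold=97.3252 ⇒ V=97.9007 exercise | (k=8,j=1): S=52.5427, K−S=87.9173, hold=87.3418 ⇒ V=87.9173 exercise | (k=8,j=2): S=64.8679, K−S=75.5921, hold=75.0166 ⇒ V=75.5921 exercise | (k=8,j=3): S=80.0843, K−S=60.3757, hold=59.8003 ⇒ V=60.3757 exercise | (k=8,j=4): S=98.8700, K−S=41.5900, hold=41.0145 ⇒ V=41.5900 exercise | (k=8,j=5): S=122.0624, K−S=18.3976, hold=17.8221 ⇒ V=18.3976 exercise | (k=8,j=6): S=150.6952, K−S=0.0000, hold=2.4403 ⇒ V=2.4403 continue | (k=8,j=7): S=186.0444, K−S=0.0000, hold=0.0000 ⇒ V=0.0000 continue | (k=8,j=8): S=229.6858, K−S=0.0000, hold=0.0000 ⇒ V=0.0000 continue  boundary S*=122.0624
step 7: (k=7,j=0): S=47.2883, K−S=93.1717, hold=92.5962 ⇒ V=93.1717 exercise | (k=7,j=1): S=58.3809, K−S=82.0791, hold=81.5036 ⇒ V=82.0791 exercise | (k=7,j=2): S=72.0756, K−S=68.3844, hold=67.8089 ⇒ V=68.3844 exercise | (k=7,j=3): S=88.9828, K−S=51.4772, hold=50.9018 ⇒ V=51.4772 exercise | (k=7,j=4): S=109.8559, K−S=30.6041, hold=30.0287 ⇒ V=30.6041 exercise | (k=7,j=5): S=135.6253, K−S=4.8347, hold=10.4848 ⇒ V=10.4848 continue | (k=7,j=6): S=167.4395, K−S=0.0000, hold=1.2318 ⇒ V=1.2318 continue | (k=7,j=7): S=206.7166, K−S=0.0000, hold=0.0000 ⇒ V=0.0000 continue  boundary S*=109.8559
step 6: (k=6,j=0): S=52.5427, K−S=87.9173, hold=87.3418 ⇒ V=87.9173 exercise | (k=6,j=1): S=64.8679, K−S=75.5921, hold=75.0166 ⇒ V=75.5921 exercise | (k=6,j=2): S=80.0843, K−S=60.3757, hold=59.8003 ⇒ V=60.3757 exercise | (k=6,j=3): S=98.8700, K−S=41.5900, hold=41.0145 ⇒ V=41.5900 exercise | (k=6,j=4): S=122.0624, K−S=18.3976, hold=20.5972 ⇒ V=20.5972 continue | (k=6,j=5): S=150.6952, K−S=0.0000, hold=5.8972 ⇒ V=5.8972 continue | (k=6,j=6): S=186.0444, K−S=0.0000, hold=0.6217 ⇒ V=0.6217 continue  boundary S*=98.8700
step 5: (k=5,j=0): S=58.3809, K−S=82.0791, hold=81.5036 ⇒ V=82.0791 exercise | (k=5,j=1): S=72.0756, K−S=68.3844, hold=67.8089 ⇒ V=68.3844 exercise | (k=5,j=2): S=88.9828, K−S=51.4772, hold=50.9018 ⇒ V=51.4772 exercise | (k=5,j=3): S=109.8559, K−S=30.6041, hold=31.1090 ⇒ V=31.1090 continue | (k=5,j=4): S=135.6253, K−S=4.8347, hold=13.2929 ⇒ V=13.2929 continue | (k=5,j=5): S=167.4395, K−S=0.0000, hold=3.2820 ⇒ V=3.2820 continue  boundary S*=88.9828
step 4: (k=4,j=0): S=64.8679, K−S=75.5921, hold=75.0166 ⇒ V=75.5921 exercise | (k=4,j=1): S=80.0843, K−S=60.3757, hold=59.8003 ⇒ V=60.3757 exercise | (k=4,j=2): S=98.8700, K−S=41.5900, hold=41.2625 ⇒ V=41.5900 exercise | (k=4,j=3): S=122.0624, K−S=18.3976, hold=22.2312 ⇒ V=22.2312 continue | (k=4,j=4): S=150.6952, K−S=0.0000, hold=8.3216 ⇒ V=8.3216 continue  boundary S*=98.8700
step 3: (k=3,j=0): S=72.0756, K−S=68.3844, hold=67.8089 ⇒ V=68.3844 exercise | (k=3,j=1): S=88.9828, K−S=51.4772, hold=50.9018 ⇒ V=51.4772 exercise | (k=3,j=2): S=109.8559, K−S=30.6041, hold=31.9115 ⇒ V=31.9115 continue | (k=3,j=3): S=135.6253, K−S=4.8347, hold=15.3084 ⇒ V=15.3084 continue  boundary S*=88.9828
step 2: (k=2,j=0): S=80.0843, K−S=60.3757, hold=59.8003 ⇒ V=60.3757 exercise | (k=2,j=1): S=98.8700, K−S=41.5900, hold=41.6566 ⇒ V=41.6566 continue | (k=2,j=2): S=122.0624, K−S=18.3976, hold=23.6261 ⇒ V=23.6261 continue  boundary S*=80.0843
step 1: (k=1,j=0): S=88.9828, K−S=51.4772, hold=50.9345 ⇒ V=51.4772 exercise | (k=1,j=1): S=109.8559, K−S=30.6041, hold=32.6303 ⇒ V=32.6303 continue  boundary S*=88.9828
step 0: (k=0,j=0): S=98.8700, K−S=41.5900, hold=42.0097 ⇒ V=42.0097 continue  boundary S*=-

price = 42.0097
boundary = - 88.9828 80.0843 88.9828 98.8700 88.9828 98.8700 109.8559 122.0624
tree:
42.0097
51.4772 32.6303
60.3757 41.6566 23.6261
68.3844 51.4772 31.9115 15.3084
75.5921 60.3757 41.5900 22.2312 8.3216
82.0791 68.3844 51.4772 31.1090 13.2929 3.2820
87.9173 75.5921 60.3757 41.5900 20.5972 5.8972 0.6217
93.1717 82.0791 68.3844 51.4772 30.6041 10.4848 1.2318 0.0000
97.9007 87.9173 75.5921 60.3757 41.5900 18.3976 2.4403 0.0000 0.0000
102.1567 93.1717 82.0791 68.3844 51.4772 30.6041 4.8347 0.0000 0.0000 0.0000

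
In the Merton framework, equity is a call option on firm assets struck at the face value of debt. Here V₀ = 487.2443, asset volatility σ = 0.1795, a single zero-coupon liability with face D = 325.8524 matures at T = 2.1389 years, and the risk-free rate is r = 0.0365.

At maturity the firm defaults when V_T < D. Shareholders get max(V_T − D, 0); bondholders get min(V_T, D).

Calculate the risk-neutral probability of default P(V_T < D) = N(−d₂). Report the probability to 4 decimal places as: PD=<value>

PD=0.0447

Equity is a call on the firm's assets struck at D = 325.8524:
d₁ = [ln(V₀/D) + (r + σ²/2)T] / (σ√T)
   = [ln(487.2443/325.8524) + (0.0365 + 0.5·0.1795²)·2.1389] / (0.1795·√2.1389)
   = [0.402321 + 0.112528] / 0.262518 = 1.961192
d₂ = d₁ − σ√T = 1.961192 − 0.262518 = 1.698674
risk-neutral PD = N(−d₂) = N(-1.698674) = 0.044690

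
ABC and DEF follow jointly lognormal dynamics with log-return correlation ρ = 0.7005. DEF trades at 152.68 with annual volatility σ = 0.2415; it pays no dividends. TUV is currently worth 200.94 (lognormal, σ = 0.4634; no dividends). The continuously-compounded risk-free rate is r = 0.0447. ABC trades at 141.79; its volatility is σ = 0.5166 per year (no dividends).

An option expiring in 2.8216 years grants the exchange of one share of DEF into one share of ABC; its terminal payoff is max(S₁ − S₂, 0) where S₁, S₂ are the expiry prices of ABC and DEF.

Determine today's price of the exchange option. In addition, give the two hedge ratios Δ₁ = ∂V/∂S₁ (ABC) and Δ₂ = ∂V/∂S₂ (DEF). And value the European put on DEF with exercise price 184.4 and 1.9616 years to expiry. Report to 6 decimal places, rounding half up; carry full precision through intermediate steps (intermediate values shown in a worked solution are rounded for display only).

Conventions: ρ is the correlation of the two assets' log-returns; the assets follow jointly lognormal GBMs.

exchange price = 32.388245
Δ1 = 0.584002
Δ2 = -0.330216
price(DEF put K=184.4) = 30.661883

σ_eff = √(σ₁² + σ₂² − 2ρσ₁σ₂) = √(0.5166² + 0.2415² − 2·0.7005·0.5166·0.2415) = 0.387828
d₁ = (ln(S₁/S₂) + (q₂ − q₁ + σ_eff²/2)T) / (σ_eff√T) = (ln(141.79/152.68) + (0.0 − 0.0 + 0.075205)·2.8216) / 0.651459 = 0.212143
d₂ = d₁ − σ_eff√T = 0.212143 − 0.651459 = -0.439316
N(d₁) = 0.584002,  N(d₂) = 0.330216
V = S₁·e^{−q₁T}·N(d₁) − S₂·e^{−q₂T}·N(d₂) = 82.805656 − 50.417411 = 32.388245
Δ₁ = e^{−q₁T}·N(d₁) = 0.584002;  Δ₂ = −e^{−q₂T}·N(d₂) = -0.330216
[vanilla: DEF put K=184.4]
σ√T = 0.2415·√1.9616 = 0.338238
d₁ = (ln(S/K) + (r+σ²/2)T) / (σ√T) = (ln(152.68/184.4) + (0.0447+0.2415²/2)·1.9616) / 0.338238 = (-0.188763 + 0.144886) / 0.338238 = -0.129723
d₂ = d₁ − σ√T = -0.129723 − 0.338238 = -0.467961
e^{−rT} = 0.916051
N(−d₁) = 0.551607,  N(−d₂) = 0.680094
price = K·e^{−rT}·N(−d₂) − S·N(−d₁) = 114.881245 − 84.219363 = 30.661883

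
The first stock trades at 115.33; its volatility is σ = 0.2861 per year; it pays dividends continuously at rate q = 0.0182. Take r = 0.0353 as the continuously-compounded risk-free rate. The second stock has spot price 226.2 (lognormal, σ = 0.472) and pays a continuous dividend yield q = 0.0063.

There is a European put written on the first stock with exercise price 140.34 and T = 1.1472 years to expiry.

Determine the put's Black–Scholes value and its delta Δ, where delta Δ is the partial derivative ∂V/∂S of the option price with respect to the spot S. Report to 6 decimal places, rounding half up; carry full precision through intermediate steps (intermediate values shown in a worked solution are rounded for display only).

σ√T = 0.2861·√1.1472 = 0.306434
d₁ = (ln(S/K) + (r−q+σ²/2)T) / (σ√T) = (ln(115.33/140.34) + (0.0353−0.0182+0.2861²/2)·1.1472) / 0.306434 = (-0.196270 + 0.066568) / 0.306434 = -0.423263
d₂ = d₁ − σ√T = -0.423263 − 0.306434 = -0.729697
e^{−rT} = 0.960313
e^{−qT} = 0.979337
N(−d₁) = 0.663948,  N(−d₂) = 0.767212
Put price V = K·e^{−rT}·N(−d₂) − S·e^{−qT}·N(−d₁) = 103.397453 − 74.990963 = 28.406490
Δ = −e^{−qT}·N(−d₁) = -0.650229

price = 28.406490
Δ = -0.650229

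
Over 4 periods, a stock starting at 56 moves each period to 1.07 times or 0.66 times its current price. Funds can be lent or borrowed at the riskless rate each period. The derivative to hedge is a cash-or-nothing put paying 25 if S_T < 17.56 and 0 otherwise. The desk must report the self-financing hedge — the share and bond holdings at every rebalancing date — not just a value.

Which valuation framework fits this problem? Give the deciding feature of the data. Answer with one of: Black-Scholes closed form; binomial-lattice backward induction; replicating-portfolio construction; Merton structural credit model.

Key observation: since the answer must list Δ and B at each node of the 1.07/0.66 lattice on 56, the replicating-portfolio method — solving the two-state system at every node — is the one that applies.

framework: replicating-portfolio construction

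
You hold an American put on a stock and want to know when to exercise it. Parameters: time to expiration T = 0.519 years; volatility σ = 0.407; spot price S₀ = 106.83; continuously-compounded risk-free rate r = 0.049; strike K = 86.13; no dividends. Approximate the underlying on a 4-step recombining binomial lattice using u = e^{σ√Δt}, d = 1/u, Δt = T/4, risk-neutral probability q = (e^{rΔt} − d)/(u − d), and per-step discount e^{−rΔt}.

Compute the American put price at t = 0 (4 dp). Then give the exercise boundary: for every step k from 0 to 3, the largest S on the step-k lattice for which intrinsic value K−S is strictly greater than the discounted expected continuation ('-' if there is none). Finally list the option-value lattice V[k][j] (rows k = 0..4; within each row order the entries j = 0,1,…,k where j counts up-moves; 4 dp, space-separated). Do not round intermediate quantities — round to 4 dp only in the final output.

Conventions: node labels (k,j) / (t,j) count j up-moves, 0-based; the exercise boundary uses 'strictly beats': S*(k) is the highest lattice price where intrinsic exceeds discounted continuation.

Δt=0.12975  u=1.15790  d=0.86364  q=0.48509  discount=0.99366
step 4 (expiry): payoffs max(K−S,0) = 26.6988 6.4492 0.0000 0.0000 0.0000
step 3: (k=3,j=0): S=68.8152, K−S=17.3148, hold=16.7690 ⇒ V=17.3148 exercise | (k=3,j=1): S=92.2622, K−S=0.0000, hold=3.2997 ⇒ V=3.2997 continue | (k=3,j=2): S=123.6981, K−S=0.0000, hold=0.0000 ⇒ V=0.0000 continue | (k=3,j=3): S=165.8449, K−S=0.0000, hold=0.0000 ⇒ V=0.0000 continue  boundary S*=68.8152
step 2: (k=2,j=0): S=79.6808, K−S=6.4492, hold=10.4496 ⇒ V=10.4496 continue | (k=2,j=1): S=106.8300, K−S=0.0000, hold=1.6883 ⇒ V=1.6883 continue | (k=2,j=2): S=143.2295, K−S=0.0000, hold=0.0000 ⇒ V=0.0000 continue  boundary S*=-
step 1: (k=1,j=0): S=92.2622, K−S=0.0000, hold=6.1603 ⇒ V=6.1603 continue | (k=1,j=1): S=123.6981, K−S=0.0000, hold=0.8638 ⇒ V=0.8638 continue  boundary S*=-
step 0: (k=0,j=0): S=106.8300, K−S=0.0000, hold=3.5683 ⇒ V=3.5683 continue  boundary S*=-

price = 3.5683
boundary = - - - 68.8152
tree:
3.5683
6.1603 0.8638
10.4496 1.6883 0.0000
17.3148 3.2997 0.0000 0.0000
26.6988 6.4492 0.0000 0.0000 0.0000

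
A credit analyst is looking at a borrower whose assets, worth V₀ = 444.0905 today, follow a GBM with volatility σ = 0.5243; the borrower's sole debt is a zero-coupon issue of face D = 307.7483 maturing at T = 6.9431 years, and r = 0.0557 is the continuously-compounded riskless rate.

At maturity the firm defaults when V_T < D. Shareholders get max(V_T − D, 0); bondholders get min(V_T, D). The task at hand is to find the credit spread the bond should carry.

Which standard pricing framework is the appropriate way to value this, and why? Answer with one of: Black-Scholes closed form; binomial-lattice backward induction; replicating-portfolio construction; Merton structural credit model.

framework: Merton structural credit model

Key observation: assets follow a GBM and default happens iff V_T < 307.7483; valuing claims on that split (equity as a call, risky debt as the residual) is the structural model's definition.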